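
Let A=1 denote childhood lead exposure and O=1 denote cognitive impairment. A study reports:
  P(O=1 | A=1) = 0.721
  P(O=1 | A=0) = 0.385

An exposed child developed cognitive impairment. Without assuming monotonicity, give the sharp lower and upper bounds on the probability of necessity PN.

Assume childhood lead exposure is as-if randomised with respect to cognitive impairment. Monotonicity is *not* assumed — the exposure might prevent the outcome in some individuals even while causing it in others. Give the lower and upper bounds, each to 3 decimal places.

Let p₁ = 0.721, p₀ = 0.385.
Under exogeneity alone the bounds on PN are max{0,(p₁−p₀)/p₁} ≤ PN ≤ min{1,(1−p₀)/p₁}.
  lower = (p₁ − p₀)/p₁ = 0.336 / 0.721 ≈ 0.4660
  upper = min{1, (1 − p₀)/p₁} = 0.615 / 0.721 ≈ 0.8530

0.466 ≤ PN ≤ 0.853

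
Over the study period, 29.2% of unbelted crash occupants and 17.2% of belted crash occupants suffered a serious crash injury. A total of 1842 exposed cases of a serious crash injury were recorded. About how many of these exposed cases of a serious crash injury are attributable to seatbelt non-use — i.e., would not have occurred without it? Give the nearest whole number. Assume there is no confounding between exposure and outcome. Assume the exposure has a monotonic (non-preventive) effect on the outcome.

about 757 cases

p₁ = 0.292, p₀ = 0.172.
PN = (p₁ − p₀)/p₁ = (0.292 − 0.172) / 0.292 ≈ 0.41096.
Attributable cases ≈ PN × (exposed cases) = 0.41096 × 1842 ≈ 756.99.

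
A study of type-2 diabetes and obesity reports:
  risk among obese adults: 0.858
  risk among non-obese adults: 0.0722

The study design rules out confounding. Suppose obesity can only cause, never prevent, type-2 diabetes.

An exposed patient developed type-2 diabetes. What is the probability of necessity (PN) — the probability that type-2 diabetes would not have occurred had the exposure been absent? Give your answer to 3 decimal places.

PN ≈ 0.916

Let p₁ = 0.858, p₀ = 0.0722.
Under exogeneity and monotonicity, PN = (p₁ − p₀) / p₁.
PN = (0.858 − 0.0722) / 0.858 = 0.7858 / 0.858 ≈ 0.9159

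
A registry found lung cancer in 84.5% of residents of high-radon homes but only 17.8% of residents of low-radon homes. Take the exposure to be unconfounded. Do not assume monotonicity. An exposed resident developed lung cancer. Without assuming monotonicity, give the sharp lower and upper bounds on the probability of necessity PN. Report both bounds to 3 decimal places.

0.789 ≤ PN ≤ 0.973

p₁ = 0.845, p₀ = 0.178.
Under exogeneity alone the bounds on PN are max{0,(p₁−p₀)/p₁} ≤ PN ≤ min{1,(1−p₀)/p₁}.
  lower = (p₁ − p₀)/p₁ = 0.667 / 0.845 ≈ 0.7893
  upper = min{1, (1 − p₀)/p₁} = 0.822 / 0.845 ≈ 0.9728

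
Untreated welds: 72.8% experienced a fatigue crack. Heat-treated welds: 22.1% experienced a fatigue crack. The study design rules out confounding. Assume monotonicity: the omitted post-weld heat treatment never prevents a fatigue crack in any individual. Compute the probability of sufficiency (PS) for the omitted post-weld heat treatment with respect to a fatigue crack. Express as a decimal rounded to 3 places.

PS ≈ 0.651

p₁ = 0.728, p₀ = 0.221.
Under exogeneity and monotonicity, PS = (p₁ − p₀) / (1 − p₀).
PS = (0.728 − 0.221) / (1 − 0.221) = 0.507 / 0.779 ≈ 0.6508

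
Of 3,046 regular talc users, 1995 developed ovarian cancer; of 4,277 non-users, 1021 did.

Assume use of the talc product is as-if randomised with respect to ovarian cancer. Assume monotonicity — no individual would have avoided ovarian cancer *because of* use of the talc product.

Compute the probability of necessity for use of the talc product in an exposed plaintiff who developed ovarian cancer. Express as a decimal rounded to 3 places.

PN ≈ 0.636

p₁ = P(outcome | exposed) = 1995/3046 = 0.65496
p₀ = P(outcome | unexposed) = 1021/4277 = 0.23872
Under exogeneity and monotonicity, PN = (p₁ − p₀) / p₁.
PN = (0.65496 − 0.23872) / 0.65496 = 0.41624 / 0.65496 ≈ 0.6355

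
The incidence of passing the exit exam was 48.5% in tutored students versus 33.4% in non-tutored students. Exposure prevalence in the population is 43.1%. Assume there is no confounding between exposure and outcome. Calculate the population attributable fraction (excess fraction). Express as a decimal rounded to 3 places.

PAF ≈ 0.163

p₁ = 0.485, p₀ = 0.334.
Overall risk P(Y=1) = π·p₁ + (1−π)·p₀ = 0.431×0.485 + 0.569×0.334 = 0.39908.
Under exogeneity, PAF = [P(Y=1) − p₀] / P(Y=1).
PAF = (0.39908 − 0.334) / 0.39908 ≈ 0.1631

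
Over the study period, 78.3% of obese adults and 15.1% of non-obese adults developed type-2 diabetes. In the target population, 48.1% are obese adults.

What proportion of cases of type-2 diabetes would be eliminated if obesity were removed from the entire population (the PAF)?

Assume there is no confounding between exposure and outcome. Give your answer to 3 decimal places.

PAF ≈ 0.668

p₁ = 0.783, p₀ = 0.151.
Overall risk P(Y=1) = π·p₁ + (1−π)·p₀ = 0.481×0.783 + 0.519×0.151 = 0.45499.
Under exogeneity, PAF = [P(Y=1) − p₀] / P(Y=1).
PAF = (0.45499 − 0.151) / 0.45499 ≈ 0.6681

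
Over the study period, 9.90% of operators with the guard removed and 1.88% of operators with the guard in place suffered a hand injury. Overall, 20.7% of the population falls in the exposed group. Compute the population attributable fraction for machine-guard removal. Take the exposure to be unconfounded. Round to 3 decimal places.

p₁ = 0.099, p₀ = 0.0188.
Overall risk P(Y=1) = π·p₁ + (1−π)·p₀ = 0.207×0.099 + 0.793×0.0188 = 0.035401.
Under exogeneity, PAF = [P(Y=1) − p₀] / P(Y=1).
PAF = (0.035401 − 0.0188) / 0.035401 ≈ 0.4689

PAF ≈ 0.469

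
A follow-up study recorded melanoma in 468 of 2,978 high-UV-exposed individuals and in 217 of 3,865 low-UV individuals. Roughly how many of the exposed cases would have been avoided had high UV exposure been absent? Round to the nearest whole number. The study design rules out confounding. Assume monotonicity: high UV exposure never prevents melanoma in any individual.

p₁ = P(outcome | exposed) = 468/2978 = 0.15715
p₀ = P(outcome | unexposed) = 217/3865 = 0.056145
PN = (p₁ − p₀)/p₁ = (0.15715 − 0.056145) / 0.15715 ≈ 0.64274.
Attributable cases ≈ PN × (exposed cases) = 0.64274 × 468 ≈ 300.80.

about 301 cases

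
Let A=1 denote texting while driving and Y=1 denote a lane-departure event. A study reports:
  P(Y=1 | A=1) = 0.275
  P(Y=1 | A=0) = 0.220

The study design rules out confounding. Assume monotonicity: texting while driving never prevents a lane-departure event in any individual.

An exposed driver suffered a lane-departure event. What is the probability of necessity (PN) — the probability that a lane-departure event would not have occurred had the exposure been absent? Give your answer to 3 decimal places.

Let p₁ = 0.275, p₀ = 0.22.
Under exogeneity and monotonicity, PN = (p₁ − p₀) / p₁.
PN = (0.275 − 0.22) / 0.275 = 0.055 / 0.275 ≈ 0.2000

PN ≈ 0.200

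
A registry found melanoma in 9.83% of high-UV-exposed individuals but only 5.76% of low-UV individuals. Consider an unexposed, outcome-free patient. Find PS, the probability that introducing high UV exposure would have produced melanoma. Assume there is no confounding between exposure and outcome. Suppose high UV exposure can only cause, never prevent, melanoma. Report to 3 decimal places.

p₁ = 0.0983, p₀ = 0.0576.
Under exogeneity and monotonicity, PS = (p₁ − p₀) / (1 − p₀).
PS = (0.0983 − 0.0576) / (1 − 0.0576) = 0.0407 / 0.9424 ≈ 0.0432

PS ≈ 0.043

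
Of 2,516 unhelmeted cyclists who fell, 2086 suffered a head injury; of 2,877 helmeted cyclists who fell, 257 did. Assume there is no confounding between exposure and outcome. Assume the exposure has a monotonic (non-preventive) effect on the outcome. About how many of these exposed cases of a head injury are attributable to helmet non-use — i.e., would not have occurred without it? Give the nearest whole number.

p₁ = P(outcome | exposed) = 2086/2516 = 0.82909
p₀ = P(outcome | unexposed) = 257/2877 = 0.089329
PN = (p₁ − p₀)/p₁ = (0.82909 − 0.089329) / 0.82909 ≈ 0.89226.
Attributable cases ≈ PN × (exposed cases) = 0.89226 × 2086 ≈ 1861.25.

about 1861 cases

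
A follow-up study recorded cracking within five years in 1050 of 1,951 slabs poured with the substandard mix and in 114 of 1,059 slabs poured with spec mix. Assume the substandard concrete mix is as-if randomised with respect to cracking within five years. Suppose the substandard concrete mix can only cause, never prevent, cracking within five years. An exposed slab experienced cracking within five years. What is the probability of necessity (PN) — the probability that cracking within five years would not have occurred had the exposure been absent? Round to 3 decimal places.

p₁ = P(outcome | exposed) = 1050/1951 = 0.53819
p₀ = P(outcome | unexposed) = 114/1059 = 0.10765
Under exogeneity and monotonicity, PN = (p₁ − p₀) / p₁.
PN = (0.53819 − 0.10765) / 0.53819 = 0.43054 / 0.53819 ≈ 0.8000

PN ≈ 0.800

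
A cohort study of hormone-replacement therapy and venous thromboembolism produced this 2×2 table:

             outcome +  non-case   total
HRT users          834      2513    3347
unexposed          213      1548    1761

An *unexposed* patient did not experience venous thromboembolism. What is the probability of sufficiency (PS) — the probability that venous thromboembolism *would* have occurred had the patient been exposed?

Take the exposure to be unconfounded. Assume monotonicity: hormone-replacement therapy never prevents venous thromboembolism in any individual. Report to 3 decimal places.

p₁ = P(outcome | exposed) = 834/3347 = 0.24918
p₀ = P(outcome | unexposed) = 213/1761 = 0.12095
Under exogeneity and monotonicity, PS = (p₁ − p₀)/(1 − p₀).
PS = (0.24918 − 0.12095) / 0.87905 ≈ 0.1459

PS ≈ 0.146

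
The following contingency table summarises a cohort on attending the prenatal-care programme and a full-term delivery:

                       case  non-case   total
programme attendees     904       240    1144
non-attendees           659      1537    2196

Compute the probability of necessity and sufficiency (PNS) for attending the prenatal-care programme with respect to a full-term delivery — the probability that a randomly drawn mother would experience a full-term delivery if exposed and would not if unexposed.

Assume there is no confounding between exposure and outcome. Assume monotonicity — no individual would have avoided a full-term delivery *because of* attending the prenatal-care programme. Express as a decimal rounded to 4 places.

p₁ = P(outcome | exposed) = 904/1144 = 0.79021
p₀ = P(outcome | unexposed) = 659/2196 = 0.30009
Under exogeneity and monotonicity, PNS = p₁ − p₀.
PNS = 0.79021 − 0.30009 = 0.49012

PNS ≈ 0.4901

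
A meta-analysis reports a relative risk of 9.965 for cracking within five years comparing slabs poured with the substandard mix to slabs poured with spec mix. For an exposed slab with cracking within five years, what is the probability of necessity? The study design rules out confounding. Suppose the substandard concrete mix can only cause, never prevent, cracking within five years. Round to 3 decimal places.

PN ≈ 0.900

Under exogeneity and monotonicity, PN = (RR − 1) / RR = 1 − 1/RR.
PN = (9.965 − 1) / 9.965 = 8.965 / 9.965 ≈ 0.8996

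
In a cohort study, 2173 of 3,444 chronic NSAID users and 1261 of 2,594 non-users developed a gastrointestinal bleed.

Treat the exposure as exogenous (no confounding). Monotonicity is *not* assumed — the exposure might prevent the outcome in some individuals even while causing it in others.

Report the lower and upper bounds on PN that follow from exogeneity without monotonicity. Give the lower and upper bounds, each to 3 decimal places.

p₁ = P(outcome | exposed) = 2173/3444 = 0.63095
p₀ = P(outcome | unexposed) = 1261/2594 = 0.48612
Under exogeneity alone the bounds on PN are max{0,(p₁−p₀)/p₁} ≤ PN ≤ min{1,(1−p₀)/p₁}.
  lower = (p₁ − p₀)/p₁ = 0.14483 / 0.63095 ≈ 0.2295
  upper = min{1, (1 − p₀)/p₁} = 0.51388 / 0.63095 ≈ 0.8144

0.230 ≤ PN ≤ 0.814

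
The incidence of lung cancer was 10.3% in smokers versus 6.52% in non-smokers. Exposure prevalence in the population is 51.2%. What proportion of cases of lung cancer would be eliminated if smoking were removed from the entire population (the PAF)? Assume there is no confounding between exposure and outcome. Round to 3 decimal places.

PAF ≈ 0.229

p₁ = 0.103, p₀ = 0.0652.
Overall risk P(Y=1) = π·p₁ + (1−π)·p₀ = 0.512×0.103 + 0.488×0.0652 = 0.084554.
Under exogeneity, PAF = [P(Y=1) − p₀] / P(Y=1).
PAF = (0.084554 − 0.0652) / 0.084554 ≈ 0.2289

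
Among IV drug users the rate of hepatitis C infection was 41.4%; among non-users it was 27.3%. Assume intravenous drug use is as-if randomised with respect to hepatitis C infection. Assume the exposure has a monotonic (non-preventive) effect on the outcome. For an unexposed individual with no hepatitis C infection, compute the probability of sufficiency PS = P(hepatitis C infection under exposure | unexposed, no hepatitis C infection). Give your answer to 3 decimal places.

PS ≈ 0.194

p₁ = 0.414, p₀ = 0.273.
Under exogeneity and monotonicity, PS = (p₁ − p₀) / (1 − p₀).
PS = (0.414 − 0.273) / (1 − 0.273) = 0.141 / 0.727 ≈ 0.1939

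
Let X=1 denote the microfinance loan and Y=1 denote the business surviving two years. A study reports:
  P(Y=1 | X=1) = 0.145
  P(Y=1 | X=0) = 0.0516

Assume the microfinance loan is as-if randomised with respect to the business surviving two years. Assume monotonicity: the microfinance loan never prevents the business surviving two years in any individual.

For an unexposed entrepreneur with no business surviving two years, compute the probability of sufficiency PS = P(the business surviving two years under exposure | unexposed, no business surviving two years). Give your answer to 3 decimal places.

PS ≈ 0.098

Let p₁ = 0.145, p₀ = 0.0516.
Under exogeneity and monotonicity, PS = (p₁ − p₀) / (1 − p₀).
PS = (0.145 − 0.0516) / (1 − 0.0516) = 0.0934 / 0.9484 ≈ 0.0985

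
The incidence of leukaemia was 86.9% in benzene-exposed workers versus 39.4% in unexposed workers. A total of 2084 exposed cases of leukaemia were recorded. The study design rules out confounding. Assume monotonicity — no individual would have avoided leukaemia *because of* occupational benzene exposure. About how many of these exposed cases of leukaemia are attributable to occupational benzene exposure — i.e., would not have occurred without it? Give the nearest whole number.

about 1139 cases

p₁ = 0.869, p₀ = 0.394.
PN = (p₁ − p₀)/p₁ = (0.869 − 0.394) / 0.869 ≈ 0.54661.
Attributable cases ≈ PN × (exposed cases) = 0.54661 × 2084 ≈ 1139.13.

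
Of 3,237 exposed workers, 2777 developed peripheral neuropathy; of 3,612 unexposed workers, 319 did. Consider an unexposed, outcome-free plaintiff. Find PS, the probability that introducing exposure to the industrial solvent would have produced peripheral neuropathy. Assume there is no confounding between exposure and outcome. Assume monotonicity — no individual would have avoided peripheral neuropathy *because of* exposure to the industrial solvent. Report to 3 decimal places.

PS ≈ 0.844

p₁ = P(outcome | exposed) = 2777/3237 = 0.85789
p₀ = P(outcome | unexposed) = 319/3612 = 0.088317
Under exogeneity and monotonicity, PS = (p₁ − p₀) / (1 − p₀).
PS = (0.85789 − 0.088317) / (1 − 0.088317) = 0.76958 / 0.91168 ≈ 0.8441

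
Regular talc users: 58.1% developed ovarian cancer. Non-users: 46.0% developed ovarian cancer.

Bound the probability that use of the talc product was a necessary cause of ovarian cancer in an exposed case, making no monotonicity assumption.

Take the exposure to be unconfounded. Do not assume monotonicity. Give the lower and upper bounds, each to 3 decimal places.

p₁ = 0.581, p₀ = 0.46.
Under exogeneity alone the bounds on PN are max{0,(p₁−p₀)/p₁} ≤ PN ≤ min{1,(1−p₀)/p₁}.
  lower = (p₁ − p₀)/p₁ = 0.121 / 0.581 ≈ 0.2083
  upper = min{1, (1 − p₀)/p₁} = 0.54 / 0.581 ≈ 0.9294

0.208 ≤ PN ≤ 0.929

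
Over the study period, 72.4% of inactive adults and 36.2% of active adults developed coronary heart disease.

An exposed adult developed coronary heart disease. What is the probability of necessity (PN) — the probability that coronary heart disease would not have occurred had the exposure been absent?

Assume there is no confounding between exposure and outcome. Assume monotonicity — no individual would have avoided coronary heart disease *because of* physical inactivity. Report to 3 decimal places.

PN ≈ 0.500

p₁ = 0.724, p₀ = 0.362.
Under exogeneity and monotonicity, PN = (p₁ − p₀) / p₁.
PN = (0.724 − 0.362) / 0.724 = 0.362 / 0.724 ≈ 0.5000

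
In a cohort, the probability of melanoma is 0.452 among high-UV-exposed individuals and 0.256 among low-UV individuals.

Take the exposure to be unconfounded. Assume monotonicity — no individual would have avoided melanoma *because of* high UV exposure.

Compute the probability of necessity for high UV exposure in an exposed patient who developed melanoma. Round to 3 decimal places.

PN ≈ 0.434

Let p₁ = 0.452, p₀ = 0.256.
Under exogeneity and monotonicity, PN = (p₁ − p₀) / p₁.
PN = (0.452 − 0.256) / 0.452 = 0.196 / 0.452 ≈ 0.4336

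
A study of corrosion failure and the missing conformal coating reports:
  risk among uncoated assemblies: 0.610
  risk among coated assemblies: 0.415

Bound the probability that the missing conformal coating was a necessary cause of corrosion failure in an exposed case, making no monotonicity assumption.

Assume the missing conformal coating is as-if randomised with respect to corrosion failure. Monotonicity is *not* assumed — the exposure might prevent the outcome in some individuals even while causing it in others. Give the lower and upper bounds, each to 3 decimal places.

Let p₁ = 0.61, p₀ = 0.415.
Under exogeneity alone the bounds on PN are max{0,(p₁−p₀)/p₁} ≤ PN ≤ min{1,(1−p₀)/p₁}.
  lower = (p₁ − p₀)/p₁ = 0.195 / 0.61 ≈ 0.3197
  upper = min{1, (1 − p₀)/p₁} = 0.585 / 0.61 ≈ 0.9590

0.320 ≤ PN ≤ 0.959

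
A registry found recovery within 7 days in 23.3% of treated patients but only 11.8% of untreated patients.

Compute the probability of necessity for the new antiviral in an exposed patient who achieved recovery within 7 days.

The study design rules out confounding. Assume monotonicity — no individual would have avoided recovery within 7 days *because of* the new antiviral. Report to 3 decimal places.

p₁ = 0.233, p₀ = 0.118.
Under exogeneity and monotonicity, PN = (p₁ − p₀) / p₁.
PN = (0.233 − 0.118) / 0.233 = 0.115 / 0.233 ≈ 0.4936

PN ≈ 0.494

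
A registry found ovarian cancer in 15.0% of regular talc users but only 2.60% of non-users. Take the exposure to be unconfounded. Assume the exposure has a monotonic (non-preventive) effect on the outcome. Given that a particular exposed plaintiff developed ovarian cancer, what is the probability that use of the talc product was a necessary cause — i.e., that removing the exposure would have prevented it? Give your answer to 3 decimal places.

p₁ = 0.15, p₀ = 0.026.
Under exogeneity and monotonicity, PN = (p₁ − p₀) / p₁.
PN = (0.15 − 0.026) / 0.15 = 0.124 / 0.15 ≈ 0.8267

PN ≈ 0.827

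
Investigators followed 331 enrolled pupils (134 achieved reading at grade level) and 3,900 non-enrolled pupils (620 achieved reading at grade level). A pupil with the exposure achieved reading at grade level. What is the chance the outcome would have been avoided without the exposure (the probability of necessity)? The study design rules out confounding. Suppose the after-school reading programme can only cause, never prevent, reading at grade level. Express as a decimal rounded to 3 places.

p₁ = P(outcome | exposed) = 134/331 = 0.40483
p₀ = P(outcome | unexposed) = 620/3900 = 0.15897
Under exogeneity and monotonicity, PN = (p₁ − p₀) / p₁.
PN = (0.40483 − 0.15897) / 0.40483 = 0.24586 / 0.40483 ≈ 0.6073

PN ≈ 0.607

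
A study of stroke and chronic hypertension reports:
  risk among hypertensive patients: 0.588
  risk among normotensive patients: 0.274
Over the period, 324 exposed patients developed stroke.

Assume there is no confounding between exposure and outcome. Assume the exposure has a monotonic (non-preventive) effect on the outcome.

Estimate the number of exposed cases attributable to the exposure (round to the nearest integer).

Let p₁ = 0.588, p₀ = 0.274.
PN = (p₁ − p₀)/p₁ = (0.588 − 0.274) / 0.588 ≈ 0.53401.
Attributable cases ≈ PN × (exposed cases) = 0.53401 × 324 ≈ 173.02.

about 173 cases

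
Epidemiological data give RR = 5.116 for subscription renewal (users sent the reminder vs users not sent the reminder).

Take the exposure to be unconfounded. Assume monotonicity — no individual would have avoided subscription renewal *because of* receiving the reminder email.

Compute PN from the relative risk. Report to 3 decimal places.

PN ≈ 0.805

Under exogeneity and monotonicity, PN = (RR − 1) / RR = 1 − 1/RR.
PN = (5.116 − 1) / 5.116 = 4.116 / 5.116 ≈ 0.8045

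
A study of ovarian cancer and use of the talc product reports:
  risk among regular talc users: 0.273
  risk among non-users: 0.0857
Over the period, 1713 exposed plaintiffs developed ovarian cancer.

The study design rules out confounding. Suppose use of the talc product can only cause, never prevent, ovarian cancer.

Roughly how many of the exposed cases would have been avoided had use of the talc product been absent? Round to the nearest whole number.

Let p₁ = 0.273, p₀ = 0.0857.
PN = (p₁ − p₀)/p₁ = (0.273 − 0.0857) / 0.273 ≈ 0.68608.
Attributable cases ≈ PN × (exposed cases) = 0.68608 × 1713 ≈ 1175.26.

about 1175 cases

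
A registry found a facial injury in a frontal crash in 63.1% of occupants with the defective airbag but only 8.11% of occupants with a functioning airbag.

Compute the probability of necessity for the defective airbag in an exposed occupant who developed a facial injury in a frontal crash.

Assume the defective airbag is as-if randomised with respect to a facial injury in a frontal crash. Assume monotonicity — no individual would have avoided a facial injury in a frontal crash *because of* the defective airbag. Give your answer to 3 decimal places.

PN ≈ 0.871

p₁ = 0.631, p₀ = 0.0811.
Under exogeneity and monotonicity, PN = (p₁ − p₀) / p₁.
PN = (0.631 − 0.0811) / 0.631 = 0.5499 / 0.631 ≈ 0.8715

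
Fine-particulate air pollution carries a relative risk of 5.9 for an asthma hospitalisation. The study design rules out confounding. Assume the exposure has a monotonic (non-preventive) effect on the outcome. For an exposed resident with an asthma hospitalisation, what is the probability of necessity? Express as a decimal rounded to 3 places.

Under exogeneity and monotonicity, PN = (RR − 1) / RR = 1 − 1/RR.
PN = (5.9 − 1) / 5.9 = 4.9 / 5.9 ≈ 0.8305

PN ≈ 0.831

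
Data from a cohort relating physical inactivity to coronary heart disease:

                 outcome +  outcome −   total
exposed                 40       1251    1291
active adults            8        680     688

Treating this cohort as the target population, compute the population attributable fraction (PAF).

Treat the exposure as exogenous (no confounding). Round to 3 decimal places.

p₁ = P(outcome | exposed) = 40/1291 = 0.030984
p₀ = P(outcome | unexposed) = 8/688 = 0.011628
Exposure prevalence π = 1291/1979 = 0.65235; overall risk P(Y=1) = 0.024255.
Under exogeneity, PAF = [P(Y=1) − p₀]/P(Y=1).
PAF = (0.024255 − 0.011628) / 0.024255 ≈ 0.5206

PAF ≈ 0.521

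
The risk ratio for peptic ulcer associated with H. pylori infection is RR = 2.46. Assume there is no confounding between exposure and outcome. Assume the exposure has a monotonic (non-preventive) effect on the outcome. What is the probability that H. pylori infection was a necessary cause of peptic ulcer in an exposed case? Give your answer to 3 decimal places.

PN ≈ 0.593

Under exogeneity and monotonicity, PN = (RR − 1) / RR = 1 − 1/RR.
PN = (2.46 − 1) / 2.46 = 1.46 / 2.46 ≈ 0.5935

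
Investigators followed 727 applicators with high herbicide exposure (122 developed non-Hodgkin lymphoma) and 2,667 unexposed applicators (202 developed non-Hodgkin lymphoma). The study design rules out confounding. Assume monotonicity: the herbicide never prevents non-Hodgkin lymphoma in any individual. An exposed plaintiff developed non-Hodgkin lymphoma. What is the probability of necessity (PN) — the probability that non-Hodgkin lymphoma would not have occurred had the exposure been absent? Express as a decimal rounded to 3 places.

p₁ = P(outcome | exposed) = 122/727 = 0.16781
p₀ = P(outcome | unexposed) = 202/2667 = 0.075741
Under exogeneity and monotonicity, PN = (p₁ − p₀) / p₁.
PN = (0.16781 − 0.075741) / 0.16781 = 0.092072 / 0.16781 ≈ 0.5487

PN ≈ 0.549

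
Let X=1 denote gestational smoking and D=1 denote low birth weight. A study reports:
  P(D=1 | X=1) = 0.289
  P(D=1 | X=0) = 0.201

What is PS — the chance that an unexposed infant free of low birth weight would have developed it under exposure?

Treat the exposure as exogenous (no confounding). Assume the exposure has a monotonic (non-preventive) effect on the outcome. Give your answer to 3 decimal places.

PS ≈ 0.110

Let p₁ = 0.289, p₀ = 0.201.
Under exogeneity and monotonicity, PS = (p₁ − p₀) / (1 − p₀).
PS = (0.289 − 0.201) / (1 − 0.201) = 0.088 / 0.799 ≈ 0.1101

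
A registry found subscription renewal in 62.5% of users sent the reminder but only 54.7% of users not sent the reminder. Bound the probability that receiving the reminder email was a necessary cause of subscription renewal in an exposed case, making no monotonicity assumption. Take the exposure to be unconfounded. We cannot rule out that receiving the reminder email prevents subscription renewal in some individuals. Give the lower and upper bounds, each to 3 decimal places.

0.125 ≤ PN ≤ 0.725

p₁ = 0.625, p₀ = 0.547.
Under exogeneity alone the bounds on PN are max{0,(p₁−p₀)/p₁} ≤ PN ≤ min{1,(1−p₀)/p₁}.
  lower = (p₁ − p₀)/p₁ = 0.078 / 0.625 ≈ 0.1248
  upper = min{1, (1 − p₀)/p₁} = 0.453 / 0.625 ≈ 0.7248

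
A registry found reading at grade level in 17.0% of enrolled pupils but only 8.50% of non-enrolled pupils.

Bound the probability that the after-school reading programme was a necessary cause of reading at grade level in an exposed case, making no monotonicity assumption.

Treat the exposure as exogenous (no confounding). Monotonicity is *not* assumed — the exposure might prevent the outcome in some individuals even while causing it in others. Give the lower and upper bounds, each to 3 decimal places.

0.500 ≤ PN ≤ 1.000

p₁ = 0.17, p₀ = 0.085.
Under exogeneity alone the bounds on PN are max{0,(p₁−p₀)/p₁} ≤ PN ≤ min{1,(1−p₀)/p₁}.
  lower = (p₁ − p₀)/p₁ = 0.085 / 0.17 ≈ 0.5000
  upper = min{1, (1 − p₀)/p₁} = 0.915 / 0.17 ≈ 5.3824 → capped at 1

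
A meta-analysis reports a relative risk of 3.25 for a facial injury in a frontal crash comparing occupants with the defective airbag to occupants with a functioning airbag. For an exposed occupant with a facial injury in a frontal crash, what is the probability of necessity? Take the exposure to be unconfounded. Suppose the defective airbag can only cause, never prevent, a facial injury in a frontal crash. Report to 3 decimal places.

PN ≈ 0.692

Under exogeneity and monotonicity, PN = (RR − 1) / RR = 1 − 1/RR.
PN = (3.25 − 1) / 3.25 = 2.25 / 3.25 ≈ 0.6923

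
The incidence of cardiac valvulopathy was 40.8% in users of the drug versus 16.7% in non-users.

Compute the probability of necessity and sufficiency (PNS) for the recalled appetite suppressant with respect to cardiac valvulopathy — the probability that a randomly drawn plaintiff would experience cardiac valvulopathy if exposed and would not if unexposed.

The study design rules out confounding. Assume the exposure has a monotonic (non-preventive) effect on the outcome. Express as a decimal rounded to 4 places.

PNS ≈ 0.2410

p₁ = 0.408, p₀ = 0.167.
Under exogeneity and monotonicity, PNS = p₁ − p₀.
PNS = 0.408 − 0.167 = 0.241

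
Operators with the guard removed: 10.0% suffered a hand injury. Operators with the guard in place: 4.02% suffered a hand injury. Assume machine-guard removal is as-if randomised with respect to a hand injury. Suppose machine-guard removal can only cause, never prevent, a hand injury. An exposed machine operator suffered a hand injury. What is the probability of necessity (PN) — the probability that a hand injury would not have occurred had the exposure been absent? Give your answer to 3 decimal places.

p₁ = 0.1, p₀ = 0.0402.
Under exogeneity and monotonicity, PN = (p₁ − p₀) / p₁.
PN = (0.1 − 0.0402) / 0.1 = 0.0598 / 0.1 ≈ 0.5980

PN ≈ 0.598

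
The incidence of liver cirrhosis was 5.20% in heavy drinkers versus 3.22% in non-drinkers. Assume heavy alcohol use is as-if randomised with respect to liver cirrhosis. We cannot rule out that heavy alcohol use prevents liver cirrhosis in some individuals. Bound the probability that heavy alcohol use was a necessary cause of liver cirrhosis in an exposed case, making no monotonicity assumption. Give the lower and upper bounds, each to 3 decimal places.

p₁ = 0.052, p₀ = 0.0322.
Under exogeneity alone the bounds on PN are max{0,(p₁−p₀)/p₁} ≤ PN ≤ min{1,(1−p₀)/p₁}.
  lower = (p₁ − p₀)/p₁ = 0.0198 / 0.052 ≈ 0.3808
  upper = min{1, (1 − p₀)/p₁} = 0.9678 / 0.052 ≈ 18.6115 → capped at 1

0.381 ≤ PN ≤ 1.000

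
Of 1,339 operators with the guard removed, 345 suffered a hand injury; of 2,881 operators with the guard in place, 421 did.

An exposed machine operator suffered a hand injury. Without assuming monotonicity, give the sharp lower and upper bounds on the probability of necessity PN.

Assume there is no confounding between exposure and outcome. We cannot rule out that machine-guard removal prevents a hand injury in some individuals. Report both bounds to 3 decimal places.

p₁ = P(outcome | exposed) = 345/1339 = 0.25765
p₀ = P(outcome | unexposed) = 421/2881 = 0.14613
Under exogeneity alone the bounds on PN are max{0,(p₁−p₀)/p₁} ≤ PN ≤ min{1,(1−p₀)/p₁}.
  lower = (p₁ − p₀)/p₁ = 0.11153 / 0.25765 ≈ 0.4328
  upper = min{1, (1 − p₀)/p₁} = 0.85387 / 0.25765 ≈ 3.3140 → capped at 1

0.433 ≤ PN ≤ 1.000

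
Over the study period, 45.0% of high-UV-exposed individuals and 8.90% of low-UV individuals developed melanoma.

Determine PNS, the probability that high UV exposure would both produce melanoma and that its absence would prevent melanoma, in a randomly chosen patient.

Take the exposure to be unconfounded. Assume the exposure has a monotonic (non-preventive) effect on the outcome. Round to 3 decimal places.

p₁ = 0.45, p₀ = 0.089.
Under exogeneity and monotonicity, PNS = p₁ − p₀.
PNS = 0.45 − 0.089 = 0.361

PNS ≈ 0.361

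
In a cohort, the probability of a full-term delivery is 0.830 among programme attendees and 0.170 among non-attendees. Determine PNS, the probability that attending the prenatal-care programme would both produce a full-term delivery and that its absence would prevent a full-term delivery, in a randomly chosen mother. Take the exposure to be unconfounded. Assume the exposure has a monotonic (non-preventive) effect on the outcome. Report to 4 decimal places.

Let p₁ = 0.83, p₀ = 0.17.
Under exogeneity and monotonicity, PNS = p₁ − p₀.
PNS = 0.83 − 0.17 = 0.66

PNS ≈ 0.6600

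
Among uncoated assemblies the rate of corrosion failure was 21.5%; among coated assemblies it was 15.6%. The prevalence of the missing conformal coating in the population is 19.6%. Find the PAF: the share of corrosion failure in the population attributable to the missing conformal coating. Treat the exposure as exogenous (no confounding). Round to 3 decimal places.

p₁ = 0.215, p₀ = 0.156.
Overall risk P(Y=1) = π·p₁ + (1−π)·p₀ = 0.196×0.215 + 0.804×0.156 = 0.16756.
Under exogeneity, PAF = [P(Y=1) − p₀] / P(Y=1).
PAF = (0.16756 − 0.156) / 0.16756 ≈ 0.0690

PAF ≈ 0.069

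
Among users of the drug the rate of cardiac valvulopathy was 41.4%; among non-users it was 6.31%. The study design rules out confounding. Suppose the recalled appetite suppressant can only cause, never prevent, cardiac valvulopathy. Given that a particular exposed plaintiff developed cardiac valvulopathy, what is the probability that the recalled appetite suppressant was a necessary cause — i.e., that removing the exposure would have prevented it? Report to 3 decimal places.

PN ≈ 0.848

p₁ = 0.414, p₀ = 0.0631.
Under exogeneity and monotonicity, PN = (p₁ − p₀) / p₁.
PN = (0.414 − 0.0631) / 0.414 = 0.3509 / 0.414 ≈ 0.8476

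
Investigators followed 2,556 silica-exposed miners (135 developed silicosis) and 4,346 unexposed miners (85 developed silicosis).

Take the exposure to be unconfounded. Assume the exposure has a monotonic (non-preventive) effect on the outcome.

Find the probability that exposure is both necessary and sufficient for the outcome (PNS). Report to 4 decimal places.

PNS ≈ 0.0333

p₁ = P(outcome | exposed) = 135/2556 = 0.052817
p₀ = P(outcome | unexposed) = 85/4346 = 0.019558
Under exogeneity and monotonicity, PNS = p₁ − p₀.
PNS = 0.052817 − 0.019558 = 0.033259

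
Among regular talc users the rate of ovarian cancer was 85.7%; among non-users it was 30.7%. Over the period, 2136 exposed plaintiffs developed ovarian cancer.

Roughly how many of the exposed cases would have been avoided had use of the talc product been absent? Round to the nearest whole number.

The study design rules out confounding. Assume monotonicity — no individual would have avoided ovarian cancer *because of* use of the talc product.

p₁ = 0.857, p₀ = 0.307.
PN = (p₁ − p₀)/p₁ = (0.857 − 0.307) / 0.857 ≈ 0.64177.
Attributable cases ≈ PN × (exposed cases) = 0.64177 × 2136 ≈ 1370.83.

about 1371 cases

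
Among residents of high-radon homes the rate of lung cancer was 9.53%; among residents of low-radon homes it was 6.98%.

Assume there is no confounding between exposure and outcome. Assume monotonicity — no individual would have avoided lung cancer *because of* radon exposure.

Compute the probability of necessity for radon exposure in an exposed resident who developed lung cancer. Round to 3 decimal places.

PN ≈ 0.268

p₁ = 0.0953, p₀ = 0.0698.
Under exogeneity and monotonicity, PN = (p₁ − p₀) / p₁.
PN = (0.0953 − 0.0698) / 0.0953 = 0.0255 / 0.0953 ≈ 0.2676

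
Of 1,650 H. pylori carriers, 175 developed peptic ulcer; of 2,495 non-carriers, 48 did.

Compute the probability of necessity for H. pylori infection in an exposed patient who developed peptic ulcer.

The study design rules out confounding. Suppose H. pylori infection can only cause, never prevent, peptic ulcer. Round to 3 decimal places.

PN ≈ 0.819

p₁ = P(outcome | exposed) = 175/1650 = 0.10606
p₀ = P(outcome | unexposed) = 48/2495 = 0.019238
Under exogeneity and monotonicity, PN = (p₁ − p₀) / p₁.
PN = (0.10606 − 0.019238) / 0.10606 = 0.086822 / 0.10606 ≈ 0.8186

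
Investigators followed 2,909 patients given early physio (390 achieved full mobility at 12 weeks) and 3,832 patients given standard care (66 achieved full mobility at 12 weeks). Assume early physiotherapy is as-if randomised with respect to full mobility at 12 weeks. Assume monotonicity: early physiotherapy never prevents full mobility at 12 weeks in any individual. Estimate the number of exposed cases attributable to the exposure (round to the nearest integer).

p₁ = P(outcome | exposed) = 390/2909 = 0.13407
p₀ = P(outcome | unexposed) = 66/3832 = 0.017223
PN = (p₁ − p₀)/p₁ = (0.13407 − 0.017223) / 0.13407 ≈ 0.87153.
Attributable cases ≈ PN × (exposed cases) = 0.87153 × 390 ≈ 339.90.

about 340 cases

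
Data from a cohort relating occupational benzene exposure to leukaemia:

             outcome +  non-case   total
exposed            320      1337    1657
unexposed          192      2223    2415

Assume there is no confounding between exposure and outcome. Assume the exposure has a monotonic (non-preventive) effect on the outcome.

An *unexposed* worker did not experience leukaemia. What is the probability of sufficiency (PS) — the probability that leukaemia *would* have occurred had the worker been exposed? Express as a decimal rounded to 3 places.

PS ≈ 0.123

p₁ = P(outcome | exposed) = 320/1657 = 0.19312
p₀ = P(outcome | unexposed) = 192/2415 = 0.079503
Under exogeneity and monotonicity, PS = (p₁ − p₀) / (1 − p₀).
PS = (0.19312 − 0.079503) / (1 − 0.079503) = 0.11362 / 0.9205 ≈ 0.1234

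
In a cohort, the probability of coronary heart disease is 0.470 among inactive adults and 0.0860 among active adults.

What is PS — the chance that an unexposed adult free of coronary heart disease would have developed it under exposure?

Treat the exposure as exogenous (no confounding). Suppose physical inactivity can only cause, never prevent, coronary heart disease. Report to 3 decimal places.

Let p₁ = 0.47, p₀ = 0.086.
Under exogeneity and monotonicity, PS = (p₁ − p₀) / (1 − p₀).
PS = (0.47 − 0.086) / (1 − 0.086) = 0.384 / 0.914 ≈ 0.4201

PS ≈ 0.420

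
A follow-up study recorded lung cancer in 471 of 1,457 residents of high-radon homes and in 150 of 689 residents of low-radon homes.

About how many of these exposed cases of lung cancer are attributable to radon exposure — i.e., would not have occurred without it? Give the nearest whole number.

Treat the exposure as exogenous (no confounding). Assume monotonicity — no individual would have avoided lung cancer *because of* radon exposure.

p₁ = P(outcome | exposed) = 471/1457 = 0.32327
p₀ = P(outcome | unexposed) = 150/689 = 0.21771
PN = (p₁ − p₀)/p₁ = (0.32327 − 0.21771) / 0.32327 ≈ 0.32654.
Attributable cases ≈ PN × (exposed cases) = 0.32654 × 471 ≈ 153.80.

about 154 cases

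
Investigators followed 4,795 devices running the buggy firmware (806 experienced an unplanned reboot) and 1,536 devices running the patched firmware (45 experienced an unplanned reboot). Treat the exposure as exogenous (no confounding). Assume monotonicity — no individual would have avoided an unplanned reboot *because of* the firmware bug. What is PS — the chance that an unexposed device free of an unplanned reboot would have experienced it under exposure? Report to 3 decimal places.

PS ≈ 0.143

p₁ = P(outcome | exposed) = 806/4795 = 0.16809
p₀ = P(outcome | unexposed) = 45/1536 = 0.029297
Under exogeneity and monotonicity, PS = (p₁ − p₀) / (1 − p₀).
PS = (0.16809 − 0.029297) / (1 − 0.029297) = 0.13879 / 0.9707 ≈ 0.1430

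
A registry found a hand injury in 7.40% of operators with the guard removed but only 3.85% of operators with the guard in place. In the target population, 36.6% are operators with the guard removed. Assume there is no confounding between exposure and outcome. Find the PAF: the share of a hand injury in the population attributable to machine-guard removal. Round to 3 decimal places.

p₁ = 0.074, p₀ = 0.0385.
Overall risk P(Y=1) = π·p₁ + (1−π)·p₀ = 0.366×0.074 + 0.634×0.0385 = 0.051493.
Under exogeneity, PAF = [P(Y=1) − p₀] / P(Y=1).
PAF = (0.051493 − 0.0385) / 0.051493 ≈ 0.2523

PAF ≈ 0.252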